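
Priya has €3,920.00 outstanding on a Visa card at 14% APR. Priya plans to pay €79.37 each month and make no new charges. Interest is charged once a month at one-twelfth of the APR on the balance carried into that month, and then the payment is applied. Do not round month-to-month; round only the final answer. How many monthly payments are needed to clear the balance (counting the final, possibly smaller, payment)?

Monthly rate r = 14%/12 = 1.16667% = 0.0116667.
Recurrence: B ← B·(1+r) − €79.37.
Month 1: interest €45.73; balance after payment €3,886.36.
Month 2: interest €45.34; balance after payment €3,852.33.
Closed form: n = −ln(1 − rB₀/P)/ln(1+r) = −ln(0.4238)/ln(1.01167) ≈ 74.014, so the balance reaches zero during payment 75.

75 months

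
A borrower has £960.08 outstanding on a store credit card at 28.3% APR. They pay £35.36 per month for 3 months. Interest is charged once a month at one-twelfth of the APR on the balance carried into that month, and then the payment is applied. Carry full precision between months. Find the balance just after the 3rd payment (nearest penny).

Monthly rate r = 28.3%/12 = 2.35833% = 0.0235833.
Each month: B ← B·(1+r) − £35.36.
Month 1: interest £22.64; balance after payment £947.36.
Month 2: interest £22.34; balance after payment £934.34.
Month 3: interest £22.03; balance after payment £921.02.

£921.02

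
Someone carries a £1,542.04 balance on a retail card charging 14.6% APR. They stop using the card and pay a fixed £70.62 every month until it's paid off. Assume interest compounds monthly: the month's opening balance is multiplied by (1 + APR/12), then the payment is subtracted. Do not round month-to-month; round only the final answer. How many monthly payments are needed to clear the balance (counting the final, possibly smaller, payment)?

Monthly rate r = 14.6%/12 = 1.21667% = 0.0121667.
Recurrence: B ← B·(1+r) − £70.62.
Month 1: interest £18.76; balance after payment £1,490.18.
Month 2: interest £18.13; balance after payment £1,437.69.
Closed form: n = −ln(1 − rB₀/P)/ln(1+r) = −ln(0.73433)/ln(1.01217) ≈ 25.534, so the balance reaches zero during payment 26.

26 payments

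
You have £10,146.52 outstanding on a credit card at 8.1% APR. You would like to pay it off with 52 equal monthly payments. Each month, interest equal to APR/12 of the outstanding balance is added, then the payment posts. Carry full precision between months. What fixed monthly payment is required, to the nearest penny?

£232.02

Monthly rate r = 8.1%/12 = 0.675% = 0.00675.
Level-payment amortization: P = B₀·r / (1 − (1+r)^(−n)) = 10146.52·0.00675 / (1 − 1.00675^(−52)).
Denominator 1 − (1+r)^(−52) = 0.295185534.
P = 68.489 / 0.295185534 ≈ 232.02.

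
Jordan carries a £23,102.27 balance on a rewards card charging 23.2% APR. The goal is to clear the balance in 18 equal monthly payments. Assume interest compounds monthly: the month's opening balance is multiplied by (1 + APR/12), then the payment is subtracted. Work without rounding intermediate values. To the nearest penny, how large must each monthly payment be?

£1,531.95

Monthly rate r = 23.2%/12 = 1.93333% = 0.0193333.
Level-payment amortization: P = B₀·r / (1 − (1+r)^(−n)) = 23102.27·0.0193333 / (1 − 1.01933^(−18)).
Denominator 1 − (1+r)^(−18) = 0.291552086.
P = 446.644 / 0.291552086 ≈ 1531.95.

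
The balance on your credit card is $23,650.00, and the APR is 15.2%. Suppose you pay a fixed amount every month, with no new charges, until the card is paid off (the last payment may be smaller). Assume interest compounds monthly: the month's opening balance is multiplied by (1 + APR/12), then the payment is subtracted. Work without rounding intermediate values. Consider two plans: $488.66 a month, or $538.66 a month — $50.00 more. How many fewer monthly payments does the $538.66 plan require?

11 fewer payments

Monthly rate r = 15.2%/12 = 1.26667% = 0.0126667.
At $488.66/mo: n = ⌈−ln(1 − rB₀/P)/ln(1+r)⌉ = 76 payments (last $210.10); total interest = total paid − $23,650.00 = $13,209.60.
At $538.66/mo: 65 payments (last $285.65); total interest $11,109.89.
Payments saved = 76 − 65 = 11.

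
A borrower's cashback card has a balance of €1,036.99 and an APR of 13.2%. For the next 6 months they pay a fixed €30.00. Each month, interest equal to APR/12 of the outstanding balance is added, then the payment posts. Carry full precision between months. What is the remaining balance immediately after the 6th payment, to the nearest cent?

€922.32

Monthly rate r = 13.2%/12 = 1.1% = 0.011.
Each month: B ← B·(1+r) − €30.00.
Month 1: interest €11.41; balance after payment €1,018.40.
Month 2: interest €11.20; balance after payment €999.60.
Month 3: interest €11.00; balance after payment €980.59.
Month 4: interest €10.79; balance after payment €961.38.
Month 5: interest €10.58; balance after payment €941.96.
Month 6: interest €10.36; balance after payment €922.32.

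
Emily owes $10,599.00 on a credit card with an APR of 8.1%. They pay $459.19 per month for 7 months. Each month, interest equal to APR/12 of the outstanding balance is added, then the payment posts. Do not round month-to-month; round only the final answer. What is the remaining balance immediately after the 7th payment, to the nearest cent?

Monthly rate r = 8.1%/12 = 0.675% = 0.00675.
Each month: B ← B·(1+r) − $459.19.
Month 1: interest $71.54; balance after payment $10,211.35.
Month 2: interest $68.93; balance after payment $9,821.09.
Month 3: interest $66.29; balance after payment $9,428.19.
Month 4: interest $63.64; balance after payment $9,032.64.
Month 5: interest $60.97; balance after payment $8,634.42.
Month 6: interest $58.28; balance after payment $8,233.52.
Month 7: interest $55.58; balance after payment $7,829.90.

$7,829.90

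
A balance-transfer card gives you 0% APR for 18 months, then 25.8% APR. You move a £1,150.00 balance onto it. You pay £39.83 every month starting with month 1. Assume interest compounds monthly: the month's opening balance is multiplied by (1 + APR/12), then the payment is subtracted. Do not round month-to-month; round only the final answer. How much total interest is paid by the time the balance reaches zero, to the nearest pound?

Promo months 1–18 at r₀ = 0%/12 = 0; months 19+ at r₁ = 25.8%/12 = 0.0215.
After month 18 (no interest yet): B = £1,150.00 − 18·£39.83 = £433.06.
Then at r₁ with £39.83/mo: n₂ = −ln(1 − r₁·B/P)/ln(1+r₁) ≈ 12.52 → 13 more payments.
Total paid = 30·£39.83 + £20.70 = £1,215.60; interest = £1,215.60 − £1,150.00 = £65.60.

£66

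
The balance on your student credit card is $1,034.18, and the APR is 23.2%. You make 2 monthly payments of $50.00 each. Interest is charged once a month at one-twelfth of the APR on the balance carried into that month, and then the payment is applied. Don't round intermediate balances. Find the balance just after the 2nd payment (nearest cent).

Monthly rate r = 23.2%/12 = 1.93333% = 0.0193333.
Each month: B ← B·(1+r) − $50.00.
Month 1: interest $19.99; balance after payment $1,004.17.
Month 2: interest $19.41; balance after payment $973.59.

$973.59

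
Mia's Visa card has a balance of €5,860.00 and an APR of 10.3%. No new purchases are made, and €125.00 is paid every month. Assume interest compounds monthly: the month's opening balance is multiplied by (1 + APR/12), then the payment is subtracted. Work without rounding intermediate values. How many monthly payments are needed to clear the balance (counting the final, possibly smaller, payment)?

Monthly rate r = 10.3%/12 = 0.858333% = 0.00858333.
Recurrence: B ← B·(1+r) − €125.00.
Month 1: interest €50.30; balance after payment €5,785.30.
Month 2: interest €49.66; balance after payment €5,709.96.
Closed form: n = −ln(1 − rB₀/P)/ln(1+r) = −ln(0.59761)/ln(1.00858) ≈ 60.235, so the balance reaches zero during payment 61.

61 payments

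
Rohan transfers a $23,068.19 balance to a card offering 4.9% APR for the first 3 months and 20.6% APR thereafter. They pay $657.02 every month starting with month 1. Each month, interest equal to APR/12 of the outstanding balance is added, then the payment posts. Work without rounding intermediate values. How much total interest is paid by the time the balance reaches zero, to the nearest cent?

$10,455.88

Promo months 1–3 at r₀ = 4.9%/12 = 0.00408333; months 4+ at r₁ = 20.6%/12 = 0.0171667.
After month 3: iterate B ← B·(1+r₀) − $657.02 for 3 months → $21,372.81.
Then at r₁ with $657.02/mo: n₂ = −ln(1 − r₁·B/P)/ln(1+r₁) ≈ 48.02 → 49 more payments.
Total paid = 51·$657.02 + $16.05 = $33,524.07; interest = $33,524.07 − $23,068.19 = $10,455.88.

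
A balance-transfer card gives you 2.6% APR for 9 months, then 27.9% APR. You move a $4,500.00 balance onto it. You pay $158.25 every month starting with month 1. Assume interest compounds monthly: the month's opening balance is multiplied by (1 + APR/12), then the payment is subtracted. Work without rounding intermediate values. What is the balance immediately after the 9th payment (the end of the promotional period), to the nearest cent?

Promo months 1–9 at r₀ = 2.6%/12 = 0.00216667; months 10+ at r₁ = 27.9%/12 = 0.02325.
After month 9: iterate B ← B·(1+r₀) − $158.25 for 9 months → $3,151.86.

$3,151.86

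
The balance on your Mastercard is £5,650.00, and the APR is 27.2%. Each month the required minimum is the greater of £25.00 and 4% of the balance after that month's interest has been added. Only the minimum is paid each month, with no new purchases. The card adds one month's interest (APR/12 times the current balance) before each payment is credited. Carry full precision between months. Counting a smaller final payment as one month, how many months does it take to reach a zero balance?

157 months

Monthly rate r = 27.2%/12 = 2.26667% = 0.0226667.
While 4% of the post-interest balance exceeds £25.00, each month B ← (B·(1+r))·(1 − 0.04), i.e. B shrinks by the factor (1+r)·0.96 = 0.98176.
This holds for months 1–121. Entering month 122 the balance is £609.11; 4% of the post-interest balance is now below £25.00, so the flat £25.00 minimum applies from here.
From month 122 a fixed £25.00 at rate r clears £609.11 in 36 more payments. Total: 121 + 36 = 157 months.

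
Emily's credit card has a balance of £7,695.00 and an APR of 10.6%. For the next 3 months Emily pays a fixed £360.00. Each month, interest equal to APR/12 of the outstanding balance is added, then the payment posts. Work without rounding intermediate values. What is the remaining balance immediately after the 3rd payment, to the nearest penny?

Monthly rate r = 10.6%/12 = 0.883333% = 0.00883333.
Each month: B ← B·(1+r) − £360.00.
Month 1: interest £67.97; balance after payment £7,402.97.
Month 2: interest £65.39; balance after payment £7,108.37.
Month 3: interest £62.79; balance after payment £6,811.16.

£6,811.16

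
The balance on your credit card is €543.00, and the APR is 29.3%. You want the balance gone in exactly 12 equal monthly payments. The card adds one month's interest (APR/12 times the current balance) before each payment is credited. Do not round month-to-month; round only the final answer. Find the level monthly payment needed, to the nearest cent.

€52.75

Monthly rate r = 29.3%/12 = 2.44167% = 0.0244167.
Level-payment amortization: P = B₀·r / (1 − (1+r)^(−n)) = 543.00·0.0244167 / (1 − 1.02442^(−12)).
Denominator 1 − (1+r)^(−12) = 0.251347338.
P = 13.2583 / 0.251347338 ≈ 52.75.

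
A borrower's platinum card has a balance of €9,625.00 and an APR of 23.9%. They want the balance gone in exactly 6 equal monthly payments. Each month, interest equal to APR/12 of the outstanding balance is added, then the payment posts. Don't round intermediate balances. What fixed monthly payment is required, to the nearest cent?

€1,717.83

Monthly rate r = 23.9%/12 = 1.99167% = 0.0199167.
Level-payment amortization: P = B₀·r / (1 − (1+r)^(−n)) = 9625.00·0.0199167 / (1 − 1.01992^(−6)).
Denominator 1 − (1+r)^(−6) = 0.111593213.
P = 191.698 / 0.111593213 ≈ 1717.83.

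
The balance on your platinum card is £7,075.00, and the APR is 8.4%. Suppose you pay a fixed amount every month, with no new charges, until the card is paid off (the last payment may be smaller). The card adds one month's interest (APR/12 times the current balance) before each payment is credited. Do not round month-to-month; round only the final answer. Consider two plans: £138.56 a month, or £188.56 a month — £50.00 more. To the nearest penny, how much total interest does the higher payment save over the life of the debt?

Monthly rate r = 8.4%/12 = 0.7% = 0.007.
At £138.56/mo: n = ⌈−ln(1 − rB₀/P)/ln(1+r)⌉ = 64 payments (last £55.94); total interest = total paid − £7,075.00 = £1,710.22.
At £188.56/mo: 44 payments (last £128.25); total interest £1,161.33.
Interest saved = £1,710.22 − £1,161.33 = £548.89.

£548.89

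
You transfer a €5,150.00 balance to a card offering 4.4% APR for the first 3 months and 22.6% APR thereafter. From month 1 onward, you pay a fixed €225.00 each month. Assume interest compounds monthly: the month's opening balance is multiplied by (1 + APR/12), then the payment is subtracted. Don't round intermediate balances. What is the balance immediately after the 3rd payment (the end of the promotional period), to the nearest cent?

Promo months 1–3 at r₀ = 4.4%/12 = 0.00366667; months 4+ at r₁ = 22.6%/12 = 0.0188333.
After month 3: iterate B ← B·(1+r₀) − €225.00 for 3 months → €4,529.38.

€4,529.38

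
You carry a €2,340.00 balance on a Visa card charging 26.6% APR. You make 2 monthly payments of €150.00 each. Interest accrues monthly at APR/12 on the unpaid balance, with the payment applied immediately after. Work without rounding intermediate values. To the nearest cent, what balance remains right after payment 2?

Monthly rate r = 26.6%/12 = 2.21667% = 0.0221667.
Each month: B ← B·(1+r) − €150.00.
Month 1: interest €51.87; balance after payment €2,241.87.
Month 2: interest €49.69; balance after payment €2,141.56.

€2,141.56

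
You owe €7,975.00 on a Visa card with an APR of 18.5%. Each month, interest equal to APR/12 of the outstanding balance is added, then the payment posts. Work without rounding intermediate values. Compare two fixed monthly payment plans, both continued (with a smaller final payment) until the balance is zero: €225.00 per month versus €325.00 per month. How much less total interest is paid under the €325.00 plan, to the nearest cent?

€1,530.80

Monthly rate r = 18.5%/12 = 1.54167% = 0.0154167.
At €225.00/mo: n = ⌈−ln(1 − rB₀/P)/ln(1+r)⌉ = 52 payments (last €152.83); total interest = total paid − €7,975.00 = €3,652.83.
At €325.00/mo: 32 payments (last €22.03); total interest €2,122.03.
Interest saved = €3,652.83 − €2,122.03 = €1,530.80.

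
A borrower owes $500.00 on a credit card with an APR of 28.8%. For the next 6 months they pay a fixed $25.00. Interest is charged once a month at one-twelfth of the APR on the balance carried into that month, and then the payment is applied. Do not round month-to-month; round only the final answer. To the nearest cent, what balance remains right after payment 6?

$417.17

Monthly rate r = 28.8%/12 = 2.4% = 0.024.
Each month: B ← B·(1+r) − $25.00.
Month 1: interest $12.00; balance after payment $487.00.
Month 2: interest $11.69; balance after payment $473.69.
Month 3: interest $11.37; balance after payment $460.06.
Month 4: interest $11.04; balance after payment $446.10.
Month 5: interest $10.71; balance after payment $431.80.
Month 6: interest $10.36; balance after payment $417.17.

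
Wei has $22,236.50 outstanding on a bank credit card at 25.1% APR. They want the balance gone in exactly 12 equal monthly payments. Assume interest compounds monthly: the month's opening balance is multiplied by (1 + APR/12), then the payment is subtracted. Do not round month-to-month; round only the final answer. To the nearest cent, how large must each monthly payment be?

$2,114.53

Monthly rate r = 25.1%/12 = 2.09167% = 0.0209167.
Level-payment amortization: P = B₀·r / (1 − (1+r)^(−n)) = 22236.50·0.0209167 / (1 − 1.02092^(−12)).
Denominator 1 − (1+r)^(−12) = 0.219960717.
P = 465.113 / 0.219960717 ≈ 2114.53.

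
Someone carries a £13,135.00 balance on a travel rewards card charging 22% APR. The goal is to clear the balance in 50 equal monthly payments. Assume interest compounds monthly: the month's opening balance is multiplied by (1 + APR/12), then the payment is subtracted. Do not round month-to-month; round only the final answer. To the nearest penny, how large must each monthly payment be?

£403.49

Monthly rate r = 22%/12 = 1.83333% = 0.0183333.
Level-payment amortization: P = B₀·r / (1 − (1+r)^(−n)) = 13135.00·0.0183333 / (1 − 1.01833^(−50)).
Denominator 1 − (1+r)^(−50) = 0.59681719.
P = 240.808 / 0.59681719 ≈ 403.49.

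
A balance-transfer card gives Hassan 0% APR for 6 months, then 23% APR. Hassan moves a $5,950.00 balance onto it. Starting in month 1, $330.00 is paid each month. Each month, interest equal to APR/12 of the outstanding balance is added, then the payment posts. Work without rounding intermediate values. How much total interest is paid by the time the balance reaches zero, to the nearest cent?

Promo months 1–6 at r₀ = 0%/12 = 0; months 7+ at r₁ = 23%/12 = 0.0191667.
After month 6 (no interest yet): B = $5,950.00 − 6·$330.00 = $3,970.00.
Then at r₁ with $330.00/mo: n₂ = −ln(1 − r₁·B/P)/ln(1+r₁) ≈ 13.81 → 14 more payments.
Total paid = 19·$330.00 + $266.61 = $6,536.61; interest = $6,536.61 − $5,950.00 = $586.61.

$586.61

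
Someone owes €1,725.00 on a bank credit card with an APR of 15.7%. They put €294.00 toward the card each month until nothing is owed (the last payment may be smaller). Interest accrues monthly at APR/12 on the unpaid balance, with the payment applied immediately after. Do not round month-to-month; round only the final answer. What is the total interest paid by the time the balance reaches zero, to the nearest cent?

€81.76

Monthly rate r = 15.7%/12 = 1.30833% = 0.0130833.
Payoff takes n = ⌈−ln(1 − rB₀/P)/ln(1+r)⌉ = ⌈6.145⌉ = 7 payments; the last is €42.76.
Total paid = 6·€294.00 + €42.76 = €1,806.76.
Total interest = total paid − principal = €1,806.76 − €1,725.00 = €81.76.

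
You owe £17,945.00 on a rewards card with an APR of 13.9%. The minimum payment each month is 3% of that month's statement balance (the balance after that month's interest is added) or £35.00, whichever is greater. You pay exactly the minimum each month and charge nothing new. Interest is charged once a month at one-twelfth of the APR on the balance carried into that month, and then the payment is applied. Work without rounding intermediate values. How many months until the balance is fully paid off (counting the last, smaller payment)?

187 months

Monthly rate r = 13.9%/12 = 1.15833% = 0.0115833.
While 3% of the post-interest balance exceeds £35.00, each month B ← (B·(1+r))·(1 − 0.03), i.e. B shrinks by the factor (1+r)·0.97 = 0.98124.
This holds for months 1–145. Entering month 146 the balance is £1,151.03; 3% of the post-interest balance is now below £35.00, so the flat £35.00 minimum applies from here.
From month 146 a fixed £35.00 at rate r clears £1,151.03 in 42 more payments. Total: 145 + 42 = 187 months.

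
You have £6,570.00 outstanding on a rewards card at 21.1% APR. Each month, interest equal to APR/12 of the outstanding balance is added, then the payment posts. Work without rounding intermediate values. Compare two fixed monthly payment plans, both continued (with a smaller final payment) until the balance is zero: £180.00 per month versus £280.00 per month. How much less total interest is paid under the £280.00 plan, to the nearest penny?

£2,055.17

Monthly rate r = 21.1%/12 = 1.75833% = 0.0175833.
At £180.00/mo: n = ⌈−ln(1 − rB₀/P)/ln(1+r)⌉ = 59 payments (last £161.96); total interest = total paid − £6,570.00 = £4,031.96.
At £280.00/mo: 31 payments (last £146.79); total interest £1,976.79.
Interest saved = £4,031.96 − £1,976.79 = £2,055.17.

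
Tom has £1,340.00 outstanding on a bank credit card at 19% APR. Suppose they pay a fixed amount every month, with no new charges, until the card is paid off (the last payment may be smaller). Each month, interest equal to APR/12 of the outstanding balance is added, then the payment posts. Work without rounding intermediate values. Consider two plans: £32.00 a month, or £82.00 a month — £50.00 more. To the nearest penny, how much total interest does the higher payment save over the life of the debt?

Monthly rate r = 19%/12 = 1.58333% = 0.0158333.
At £32.00/mo: n = ⌈−ln(1 − rB₀/P)/ln(1+r)⌉ = 70 payments (last £7.77); total interest = total paid − £1,340.00 = £875.77.
At £82.00/mo: 20 payments (last £4.87); total interest £222.87.
Interest saved = £875.77 − £222.87 = £652.90.

£652.90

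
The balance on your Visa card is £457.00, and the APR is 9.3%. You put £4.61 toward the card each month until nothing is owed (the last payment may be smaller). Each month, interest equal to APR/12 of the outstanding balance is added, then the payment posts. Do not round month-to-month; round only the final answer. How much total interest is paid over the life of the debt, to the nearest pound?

Monthly rate r = 9.3%/12 = 0.775% = 0.00775.
Payoff takes n = ⌈−ln(1 − rB₀/P)/ln(1+r)⌉ = ⌈189.402⌉ = 190 payments; the last is £1.86.
Total paid = 189·£4.61 + £1.86 = £873.15.
Total interest = total paid − principal = £873.15 − £457.00 = £416.15.

£416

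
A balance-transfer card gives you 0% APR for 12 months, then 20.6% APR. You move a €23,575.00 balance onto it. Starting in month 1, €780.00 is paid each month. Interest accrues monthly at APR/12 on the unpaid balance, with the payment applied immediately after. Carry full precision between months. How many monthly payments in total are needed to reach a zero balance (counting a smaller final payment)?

Promo months 1–12 at r₀ = 0%/12 = 0; months 13+ at r₁ = 20.6%/12 = 0.0171667.
After month 12 (no interest yet): B = €23,575.00 − 12·€780.00 = €14,215.00.
Then at r₁ with €780.00/mo: n₂ = −ln(1 − r₁·B/P)/ln(1+r₁) ≈ 22.04 → 23 more payments.

35 payments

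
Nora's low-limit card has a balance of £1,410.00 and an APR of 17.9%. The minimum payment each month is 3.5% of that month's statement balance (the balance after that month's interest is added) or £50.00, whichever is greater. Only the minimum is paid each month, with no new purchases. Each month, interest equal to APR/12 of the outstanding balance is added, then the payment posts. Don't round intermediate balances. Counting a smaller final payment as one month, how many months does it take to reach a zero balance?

37 months

Monthly rate r = 17.9%/12 = 1.49167% = 0.0149167.
While 3.5% of the post-interest balance exceeds £50.00, each month B ← (B·(1+r))·(1 − 0.035), i.e. B shrinks by the factor (1+r)·0.965 = 0.97939.
This holds for months 1–1. Entering month 2 the balance is £1,380.95; 3.5% of the post-interest balance is now below £50.00, so the flat £50.00 minimum applies from here.
From month 2 a fixed £50.00 at rate r clears £1,380.95 in 36 more payments. Total: 1 + 36 = 37 months.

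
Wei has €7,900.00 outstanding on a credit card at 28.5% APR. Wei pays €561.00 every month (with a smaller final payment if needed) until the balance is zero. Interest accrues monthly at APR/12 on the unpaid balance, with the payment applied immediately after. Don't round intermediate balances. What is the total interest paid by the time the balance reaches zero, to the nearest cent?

Monthly rate r = 28.5%/12 = 2.375% = 0.02375.
Payoff takes n = ⌈−ln(1 − rB₀/P)/ln(1+r)⌉ = ⌈17.345⌉ = 18 payments; the last is €195.27.
Total paid = 17·€561.00 + €195.27 = €9,732.27.
Total interest = total paid − principal = €9,732.27 − €7,900.00 = €1,832.27.

€1,832.27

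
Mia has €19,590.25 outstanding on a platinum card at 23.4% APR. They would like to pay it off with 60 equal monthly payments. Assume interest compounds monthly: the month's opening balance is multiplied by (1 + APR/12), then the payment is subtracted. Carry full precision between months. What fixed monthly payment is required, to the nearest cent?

€556.77

Monthly rate r = 23.4%/12 = 1.95% = 0.0195.
Level-payment amortization: P = B₀·r / (1 − (1+r)^(−n)) = 19590.25·0.0195 / (1 − 1.0195^(−60)).
Denominator 1 − (1+r)^(−60) = 0.686118158.
P = 382.01 / 0.686118158 ≈ 556.77.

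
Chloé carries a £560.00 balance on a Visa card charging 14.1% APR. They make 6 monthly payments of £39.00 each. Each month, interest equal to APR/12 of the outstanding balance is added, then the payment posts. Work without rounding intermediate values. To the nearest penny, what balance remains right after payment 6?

Monthly rate r = 14.1%/12 = 1.175% = 0.01175.
Each month: B ← B·(1+r) − £39.00.
Month 1: interest £6.58; balance after payment £527.58.
Month 2: interest £6.20; balance after payment £494.78.
Month 3: interest £5.81; balance after payment £461.59.
Month 4: interest £5.42; balance after payment £428.02.
Month 5: interest £5.03; balance after payment £394.05.
Month 6: interest £4.63; balance after payment £359.68.

£359.68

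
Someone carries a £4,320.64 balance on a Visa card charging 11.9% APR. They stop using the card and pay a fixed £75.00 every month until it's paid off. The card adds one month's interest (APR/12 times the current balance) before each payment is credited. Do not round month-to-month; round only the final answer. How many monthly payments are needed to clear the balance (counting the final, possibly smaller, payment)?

Monthly rate r = 11.9%/12 = 0.991667% = 0.00991667.
Recurrence: B ← B·(1+r) − £75.00.
Month 1: interest £42.85; balance after payment £4,288.49.
Month 2: interest £42.53; balance after payment £4,256.01.
Closed form: n = −ln(1 − rB₀/P)/ln(1+r) = −ln(0.42872)/ln(1.00992) ≈ 85.831, so the balance reaches zero during payment 86.

86 payments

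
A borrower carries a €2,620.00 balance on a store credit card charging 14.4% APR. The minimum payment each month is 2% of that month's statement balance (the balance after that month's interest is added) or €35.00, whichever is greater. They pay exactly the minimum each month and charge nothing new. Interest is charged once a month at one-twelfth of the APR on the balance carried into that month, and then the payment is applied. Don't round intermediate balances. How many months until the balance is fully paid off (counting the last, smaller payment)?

Monthly rate r = 14.4%/12 = 1.2% = 0.012.
While 2% of the post-interest balance exceeds €35.00, each month B ← (B·(1+r))·(1 − 0.02), i.e. B shrinks by the factor (1+r)·0.98 = 0.99176.
This holds for months 1–51. Entering month 52 the balance is €1,718.06; 2% of the post-interest balance is now below €35.00, so the flat €35.00 minimum applies from here.
From month 52 a fixed €35.00 at rate r clears €1,718.06 in 75 more payments. Total: 51 + 75 = 126 months.

126 months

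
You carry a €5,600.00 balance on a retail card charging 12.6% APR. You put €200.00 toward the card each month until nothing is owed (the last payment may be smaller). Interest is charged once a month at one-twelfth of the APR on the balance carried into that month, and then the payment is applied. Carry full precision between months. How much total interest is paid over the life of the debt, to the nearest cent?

€1,066.22

Monthly rate r = 12.6%/12 = 1.05% = 0.0105.
Payoff takes n = ⌈−ln(1 − rB₀/P)/ln(1+r)⌉ = ⌈33.330⌉ = 34 payments; the last is €66.22.
Total paid = 33·€200.00 + €66.22 = €6,666.22.
Total interest = total paid − principal = €6,666.22 − €5,600.00 = €1,066.22.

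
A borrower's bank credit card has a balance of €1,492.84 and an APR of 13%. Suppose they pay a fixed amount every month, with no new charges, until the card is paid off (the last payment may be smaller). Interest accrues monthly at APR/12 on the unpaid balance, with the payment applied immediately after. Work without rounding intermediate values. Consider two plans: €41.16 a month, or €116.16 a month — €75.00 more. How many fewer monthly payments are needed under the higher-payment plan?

33 fewer payments

Monthly rate r = 13%/12 = 1.08333% = 0.0108333.
At €41.16/mo: n = ⌈−ln(1 − rB₀/P)/ln(1+r)⌉ = 47 payments (last €13.17); total interest = total paid − €1,492.84 = €413.69.
At €116.16/mo: 14 payments (last €106.20); total interest €123.44.
Payments saved = 47 − 14 = 33.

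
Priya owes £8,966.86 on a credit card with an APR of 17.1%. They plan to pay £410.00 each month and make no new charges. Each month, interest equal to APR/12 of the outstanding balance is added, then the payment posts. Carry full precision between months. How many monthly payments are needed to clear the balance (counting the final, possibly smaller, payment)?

27 months

Monthly rate r = 17.1%/12 = 1.425% = 0.01425.
Recurrence: B ← B·(1+r) − £410.00.
Month 1: interest £127.78; balance after payment £8,684.64.
Month 2: interest £123.76; balance after payment £8,398.39.
Closed form: n = −ln(1 − rB₀/P)/ln(1+r) = −ln(0.68835)/ln(1.01425) ≈ 26.394, so the balance reaches zero during payment 27.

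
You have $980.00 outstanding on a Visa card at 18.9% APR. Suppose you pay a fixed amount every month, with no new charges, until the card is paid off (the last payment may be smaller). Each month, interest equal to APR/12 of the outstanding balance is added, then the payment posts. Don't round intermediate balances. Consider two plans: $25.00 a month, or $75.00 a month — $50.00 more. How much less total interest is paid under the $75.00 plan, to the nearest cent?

$431.08

Monthly rate r = 18.9%/12 = 1.575% = 0.01575.
At $25.00/mo: n = ⌈−ln(1 − rB₀/P)/ln(1+r)⌉ = 62 payments (last $12.05); total interest = total paid − $980.00 = $557.05.
At $75.00/mo: 15 payments (last $55.97); total interest $125.97.
Interest saved = $557.05 − $125.97 = $431.08.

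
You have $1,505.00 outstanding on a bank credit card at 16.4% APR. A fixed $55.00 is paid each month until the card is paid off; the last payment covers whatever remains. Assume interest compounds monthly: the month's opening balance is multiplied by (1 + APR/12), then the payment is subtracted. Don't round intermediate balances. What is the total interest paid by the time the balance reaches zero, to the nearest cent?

Monthly rate r = 16.4%/12 = 1.36667% = 0.0136667.
Payoff takes n = ⌈−ln(1 − rB₀/P)/ln(1+r)⌉ = ⌈34.504⌉ = 35 payments; the last is $27.79.
Total paid = 34·$55.00 + $27.79 = $1,897.79.
Total interest = total paid − principal = $1,897.79 − $1,505.00 = $392.79.

$392.79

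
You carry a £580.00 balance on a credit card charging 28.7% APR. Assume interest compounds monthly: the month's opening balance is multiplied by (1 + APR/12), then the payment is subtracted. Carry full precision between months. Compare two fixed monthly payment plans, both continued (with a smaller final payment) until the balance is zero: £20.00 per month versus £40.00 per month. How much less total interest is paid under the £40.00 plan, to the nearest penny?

£280.17

Monthly rate r = 28.7%/12 = 2.39167% = 0.0239167.
At £20.00/mo: n = ⌈−ln(1 − rB₀/P)/ln(1+r)⌉ = 51 payments (last £0.90); total interest = total paid − £580.00 = £420.90.
At £40.00/mo: 19 payments (last £0.73); total interest £140.73.
Interest saved = £420.90 − £140.73 = £280.17.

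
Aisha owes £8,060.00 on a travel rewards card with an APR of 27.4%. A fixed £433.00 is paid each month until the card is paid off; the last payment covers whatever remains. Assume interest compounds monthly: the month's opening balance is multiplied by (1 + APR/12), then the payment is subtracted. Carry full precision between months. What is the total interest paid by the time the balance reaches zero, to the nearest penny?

£2,555.60

Monthly rate r = 27.4%/12 = 2.28333% = 0.0228333.
Payoff takes n = ⌈−ln(1 − rB₀/P)/ln(1+r)⌉ = ⌈24.514⌉ = 25 payments; the last is £223.60.
Total paid = 24·£433.00 + £223.60 = £10,615.60.
Total interest = total paid − principal = £10,615.60 − £8,060.00 = £2,555.60.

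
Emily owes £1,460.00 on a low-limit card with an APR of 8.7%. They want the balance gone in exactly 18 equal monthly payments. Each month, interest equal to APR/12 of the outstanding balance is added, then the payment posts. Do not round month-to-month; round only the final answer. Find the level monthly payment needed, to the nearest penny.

£86.81

Monthly rate r = 8.7%/12 = 0.725% = 0.00725.
Level-payment amortization: P = B₀·r / (1 − (1+r)^(−n)) = 1460.00·0.00725 / (1 − 1.00725^(−18)).
Denominator 1 − (1+r)^(−18) = 0.121930219.
P = 10.585 / 0.121930219 ≈ 86.81.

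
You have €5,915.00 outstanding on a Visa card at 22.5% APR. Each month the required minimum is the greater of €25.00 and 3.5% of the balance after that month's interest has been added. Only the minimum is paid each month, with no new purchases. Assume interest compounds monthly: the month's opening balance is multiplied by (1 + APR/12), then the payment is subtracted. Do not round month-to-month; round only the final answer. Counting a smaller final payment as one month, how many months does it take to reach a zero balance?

Monthly rate r = 22.5%/12 = 1.875% = 0.01875.
While 3.5% of the post-interest balance exceeds €25.00, each month B ← (B·(1+r))·(1 − 0.035), i.e. B shrinks by the factor (1+r)·0.965 = 0.98309.
This holds for months 1–126. Entering month 127 the balance is €690.11; 3.5% of the post-interest balance is now below €25.00, so the flat €25.00 minimum applies from here.
From month 127 a fixed €25.00 at rate r clears €690.11 in 40 more payments. Total: 126 + 40 = 166 months.

166 months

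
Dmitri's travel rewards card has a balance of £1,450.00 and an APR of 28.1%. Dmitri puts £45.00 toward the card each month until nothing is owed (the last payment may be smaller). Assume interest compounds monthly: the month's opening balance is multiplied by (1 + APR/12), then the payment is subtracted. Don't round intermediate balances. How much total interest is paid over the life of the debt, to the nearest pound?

Monthly rate r = 28.1%/12 = 2.34167% = 0.0234167.
Payoff takes n = ⌈−ln(1 − rB₀/P)/ln(1+r)⌉ = ⌈60.683⌉ = 61 payments; the last is £30.84.
Total paid = 60·£45.00 + £30.84 = £2,730.84.
Total interest = total paid − principal = £2,730.84 − £1,450.00 = £1,280.84.

£1,281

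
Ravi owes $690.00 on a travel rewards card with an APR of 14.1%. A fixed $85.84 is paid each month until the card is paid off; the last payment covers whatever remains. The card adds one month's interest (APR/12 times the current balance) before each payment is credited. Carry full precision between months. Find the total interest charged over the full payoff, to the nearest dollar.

Monthly rate r = 14.1%/12 = 1.175% = 0.01175.
Payoff takes n = ⌈−ln(1 − rB₀/P)/ln(1+r)⌉ = ⌈8.493⌉ = 9 payments; the last is $42.45.
Total paid = 8·$85.84 + $42.45 = $729.17.
Total interest = total paid − principal = $729.17 − $690.00 = $39.17.

$39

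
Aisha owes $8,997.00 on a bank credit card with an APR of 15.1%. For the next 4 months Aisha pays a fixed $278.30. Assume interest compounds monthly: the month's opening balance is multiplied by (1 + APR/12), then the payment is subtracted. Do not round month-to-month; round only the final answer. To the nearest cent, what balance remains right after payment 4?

Monthly rate r = 15.1%/12 = 1.25833% = 0.0125833.
Each month: B ← B·(1+r) − $278.30.
Month 1: interest $113.21; balance after payment $8,831.91.
Month 2: interest $111.13; balance after payment $8,664.75.
Month 3: interest $109.03; balance after payment $8,495.48.
Month 4: interest $106.90; balance after payment $8,324.08.

$8,324.08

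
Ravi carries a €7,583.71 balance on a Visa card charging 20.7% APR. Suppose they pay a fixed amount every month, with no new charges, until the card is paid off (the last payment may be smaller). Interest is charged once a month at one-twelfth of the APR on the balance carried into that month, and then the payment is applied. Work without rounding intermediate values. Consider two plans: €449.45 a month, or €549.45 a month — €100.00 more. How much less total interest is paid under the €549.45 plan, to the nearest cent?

€303.77

Monthly rate r = 20.7%/12 = 1.725% = 0.01725.
At €449.45/mo: n = ⌈−ln(1 − rB₀/P)/ln(1+r)⌉ = 21 payments (last €51.18); total interest = total paid − €7,583.71 = €1,456.47.
At €549.45/mo: 16 payments (last €494.66); total interest €1,152.70.
Interest saved = €1,456.47 − €1,152.70 = €303.77.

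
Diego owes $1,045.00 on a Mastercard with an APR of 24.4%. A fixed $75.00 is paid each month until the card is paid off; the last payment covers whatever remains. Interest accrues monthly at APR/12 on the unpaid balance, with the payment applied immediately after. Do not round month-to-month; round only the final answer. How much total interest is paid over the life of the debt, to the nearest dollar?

$196

Monthly rate r = 24.4%/12 = 2.03333% = 0.0203333.
Payoff takes n = ⌈−ln(1 − rB₀/P)/ln(1+r)⌉ = ⌈16.549⌉ = 17 payments; the last is $41.33.
Total paid = 16·$75.00 + $41.33 = $1,241.33.
Total interest = total paid − principal = $1,241.33 − $1,045.00 = $196.33.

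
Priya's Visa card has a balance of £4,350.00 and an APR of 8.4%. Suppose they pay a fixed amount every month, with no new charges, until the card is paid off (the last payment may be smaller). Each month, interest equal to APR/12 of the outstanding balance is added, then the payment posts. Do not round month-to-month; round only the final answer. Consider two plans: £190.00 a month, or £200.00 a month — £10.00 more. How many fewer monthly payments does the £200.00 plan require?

Monthly rate r = 8.4%/12 = 0.7% = 0.007.
At £190.00/mo: n = ⌈−ln(1 − rB₀/P)/ln(1+r)⌉ = 26 payments (last £7.55); total interest = total paid − £4,350.00 = £407.55.
At £200.00/mo: 24 payments (last £135.78); total interest £385.78.
Payments saved = 26 − 24 = 2.

2 fewer payments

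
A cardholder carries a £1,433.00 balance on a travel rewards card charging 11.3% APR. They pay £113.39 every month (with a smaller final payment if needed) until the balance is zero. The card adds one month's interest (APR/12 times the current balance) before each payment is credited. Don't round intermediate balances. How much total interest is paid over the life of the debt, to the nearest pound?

Monthly rate r = 11.3%/12 = 0.941667% = 0.00941667.
Payoff takes n = ⌈−ln(1 − rB₀/P)/ln(1+r)⌉ = ⌈13.519⌉ = 14 payments; the last is £58.94.
Total paid = 13·£113.39 + £58.94 = £1,533.01.
Total interest = total paid − principal = £1,533.01 − £1,433.00 = £100.01.

£100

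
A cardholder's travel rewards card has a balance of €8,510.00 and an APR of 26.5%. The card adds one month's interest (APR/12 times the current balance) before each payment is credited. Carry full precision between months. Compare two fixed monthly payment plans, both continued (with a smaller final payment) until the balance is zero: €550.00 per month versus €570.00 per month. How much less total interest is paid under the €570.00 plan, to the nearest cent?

€87.55

Monthly rate r = 26.5%/12 = 2.20833% = 0.0220833.
At €550.00/mo: n = ⌈−ln(1 − rB₀/P)/ln(1+r)⌉ = 20 payments (last €77.80); total interest = total paid − €8,510.00 = €2,017.80.
At €570.00/mo: 19 payments (last €180.25); total interest €1,930.25.
Interest saved = €2,017.80 − €1,930.25 = €87.55.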